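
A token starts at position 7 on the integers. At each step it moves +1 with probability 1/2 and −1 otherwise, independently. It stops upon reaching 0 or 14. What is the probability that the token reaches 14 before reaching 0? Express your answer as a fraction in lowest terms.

With a fair step, P(i) = ½P(i−1) + ½P(i+1) with P(0)=0, P(14)=1 has the linear solution P(i) = i/14.
P(7) = 7/14 = 1/2.

1/2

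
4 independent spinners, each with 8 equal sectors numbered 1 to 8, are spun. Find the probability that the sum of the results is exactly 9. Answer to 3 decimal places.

There are 8^4 = 4096 equally likely outcomes.
The number of ordered 4-tuples from {1,…,8} summing to 9 is 56.
P(sum = 9) = 56/4096 = 7/512 ≈ 0.014.

0.014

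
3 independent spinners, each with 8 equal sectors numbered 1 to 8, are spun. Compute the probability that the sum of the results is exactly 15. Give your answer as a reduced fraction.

There are 8^3 = 512 equally likely outcomes.
The number of ordered 3-tuples from {1,…,8} summing to 15 is 46.
P(sum = 15) = 46/512 = 23/256.

23/256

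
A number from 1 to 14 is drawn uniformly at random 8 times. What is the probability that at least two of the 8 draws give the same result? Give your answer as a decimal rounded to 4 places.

P(all 8 different) = 14/14 · 13/14 · ··· · 7/14 ≈ 0.0820.
P(at least two equal) = 1 − 0.0820 = 0.9180.

0.9180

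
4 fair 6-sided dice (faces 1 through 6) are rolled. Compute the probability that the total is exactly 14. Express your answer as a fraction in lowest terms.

73/648

There are 6^4 = 1296 equally likely outcomes.
The number of ordered 4-tuples from {1,…,6} summing to 14 is 146.
P(sum = 14) = 146/1296 = 73/648.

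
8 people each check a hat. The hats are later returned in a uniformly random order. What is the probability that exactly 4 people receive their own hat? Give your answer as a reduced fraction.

1/64

Choose which 4 of the 8 are fixed: C(8,4) = 70 ways.
The remaining 4 must have no fixed point: D(4) = 9.
P = 70·9/40320 = 1/64.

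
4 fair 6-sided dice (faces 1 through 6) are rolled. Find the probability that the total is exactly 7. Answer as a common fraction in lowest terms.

5/324

There are 6^4 = 1296 equally likely outcomes.
The number of ordered 4-tuples from {1,…,6} summing to 7 is 20.
P(sum = 7) = 20/1296 = 5/324.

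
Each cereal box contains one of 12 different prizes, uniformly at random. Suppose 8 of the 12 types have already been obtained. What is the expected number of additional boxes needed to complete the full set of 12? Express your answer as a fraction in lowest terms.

Starting from 8 distinct types, each trial gives a new one with probability (12−i)/12 when i types are held, so the wait for the next new type is 12/(12−i).
E = 12/4 + 12/3 + 12/2 + 12/1 = 25.

25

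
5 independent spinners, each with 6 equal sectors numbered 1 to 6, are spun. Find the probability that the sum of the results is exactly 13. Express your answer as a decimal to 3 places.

0.054

There are 6^5 = 7776 equally likely outcomes.
The number of ordered 5-tuples from {1,…,6} summing to 13 is 420.
P(sum = 13) = 420/7776 = 35/648 ≈ 0.054.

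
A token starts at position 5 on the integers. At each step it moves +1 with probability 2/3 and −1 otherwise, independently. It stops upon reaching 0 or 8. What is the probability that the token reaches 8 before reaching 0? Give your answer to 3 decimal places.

0.973

Let r = q/p = (1/3)/(2/3) = 1/2. The recurrence P(i) = p·P(i+1) + q·P(i−1) with P(0)=0, P(8)=1 gives P(i) = (1 − r^i)/(1 − r^8).
P(5) = (1 − (1/2)^5) / (1 − (1/2)^8) = 248/255 ≈ 0.973.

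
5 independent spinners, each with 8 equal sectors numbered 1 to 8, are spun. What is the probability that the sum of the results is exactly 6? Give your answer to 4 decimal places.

0.0002

There are 8^5 = 32768 equally likely outcomes.
The number of ordered 5-tuples from {1,…,8} summing to 6 is 5.
P(sum = 6) = 5/32768 ≈ 0.0002.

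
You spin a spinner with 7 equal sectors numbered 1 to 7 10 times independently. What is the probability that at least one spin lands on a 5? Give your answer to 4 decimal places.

P(no spin lands on a 5) = (6/7)^10 ≈ 0.2141.
P(at least one) = 1 − 0.2141 = 0.7859.

0.7859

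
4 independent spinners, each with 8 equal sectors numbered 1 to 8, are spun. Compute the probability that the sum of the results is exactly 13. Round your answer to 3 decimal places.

0.050

There are 8^4 = 4096 equally likely outcomes.
The number of ordered 4-tuples from {1,…,8} summing to 13 is 204.
P(sum = 13) = 204/4096 = 51/1024 ≈ 0.050.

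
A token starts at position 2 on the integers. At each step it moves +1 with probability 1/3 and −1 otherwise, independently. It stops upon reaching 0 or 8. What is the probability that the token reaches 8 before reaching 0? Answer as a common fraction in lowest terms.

Let r = q/p = (2/3)/(1/3) = 2. The recurrence P(i) = p·P(i+1) + q·P(i−1) with P(0)=0, P(8)=1 gives P(i) = (1 − r^i)/(1 − r^8).
P(2) = (1 − (2)^2) / (1 − (2)^8) = 1/85.

1/85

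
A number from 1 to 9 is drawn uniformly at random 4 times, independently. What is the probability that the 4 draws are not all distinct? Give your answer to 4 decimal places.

0.5391

P(all 4 different) = 9/9 · 8/9 · ··· · 6/9 ≈ 0.4609.
P(at least two equal) = 1 − 0.4609 = 0.5391.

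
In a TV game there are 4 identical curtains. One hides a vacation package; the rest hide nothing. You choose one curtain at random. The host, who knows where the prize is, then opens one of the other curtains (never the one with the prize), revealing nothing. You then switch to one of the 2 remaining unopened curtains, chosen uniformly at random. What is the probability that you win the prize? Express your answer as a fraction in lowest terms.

Your original curtain holds the prize with probability 1/4, so the other 3 collectively hold it with probability 3/4.
The host can always find an empty curtain to open, so this doesn't change that 3/4; it is now spread over the 2 remaining unopened curtains.
P(win by switching) = (3/4) · (1/2) = 3/8.

3/8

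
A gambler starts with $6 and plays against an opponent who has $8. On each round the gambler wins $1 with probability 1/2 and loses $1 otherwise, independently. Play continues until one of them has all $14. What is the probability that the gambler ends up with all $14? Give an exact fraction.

3/7

With a fair step, P(i) = ½P(i−1) + ½P(i+1) with P(0)=0, P(14)=1 has the linear solution P(i) = i/14.
P(6) = 6/14 = 3/7.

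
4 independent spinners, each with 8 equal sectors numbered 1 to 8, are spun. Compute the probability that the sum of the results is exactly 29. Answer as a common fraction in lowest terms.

5/1024

There are 8^4 = 4096 equally likely outcomes.
The number of ordered 4-tuples from {1,…,8} summing to 29 is 20.
P(sum = 29) = 20/4096 = 5/1024.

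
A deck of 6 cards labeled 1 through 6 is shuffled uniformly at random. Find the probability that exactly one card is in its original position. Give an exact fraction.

11/30

Choose which one is fixed: C(6,1) = 6 ways.
The remaining 5 must have no fixed point: D(5) = 44.
P = 6·44/720 = 11/30.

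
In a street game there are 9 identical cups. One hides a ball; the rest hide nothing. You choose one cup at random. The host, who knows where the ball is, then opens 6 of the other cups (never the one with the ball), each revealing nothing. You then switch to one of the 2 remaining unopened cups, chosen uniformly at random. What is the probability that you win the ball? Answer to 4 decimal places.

0.4444

Your original cup holds the ball with probability 1/9, so the other 8 collectively hold it with probability 8/9.
The host can always find 6 empty cups to open, so the reveals don't change that 8/9; it is now spread over the 2 remaining unopened cups.
P(win by switching) = (8/9) · (1/2) = 4/9 ≈ 0.4444.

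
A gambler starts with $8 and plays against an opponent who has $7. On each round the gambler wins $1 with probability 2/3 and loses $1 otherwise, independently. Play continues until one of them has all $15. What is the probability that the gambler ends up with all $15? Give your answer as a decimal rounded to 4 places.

Let r = q/p = (1/3)/(2/3) = 1/2. The recurrence P(i) = p·P(i+1) + q·P(i−1) with P(0)=0, P(15)=1 gives P(i) = (1 − r^i)/(1 − r^15).
P(8) = (1 − (1/2)^8) / (1 − (1/2)^15) = 32640/32767 ≈ 0.9961.

0.9961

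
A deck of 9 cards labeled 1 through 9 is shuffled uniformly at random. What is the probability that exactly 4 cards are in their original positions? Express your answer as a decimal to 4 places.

0.0153

Choose which 4 of the 9 are fixed: C(9,4) = 126 ways.
The remaining 5 must have no fixed point: D(5) = 44.
P = 126·44/362880 = 11/720 ≈ 0.0153.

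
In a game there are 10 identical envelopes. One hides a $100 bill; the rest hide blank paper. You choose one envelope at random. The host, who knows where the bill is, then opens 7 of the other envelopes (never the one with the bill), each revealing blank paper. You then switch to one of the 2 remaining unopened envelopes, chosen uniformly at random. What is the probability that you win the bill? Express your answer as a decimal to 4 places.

0.4500

Your original envelope holds the bill with probability 1/10, so the other 9 collectively hold it with probability 9/10.
The host can always find 7 empty envelopes to open, so the reveals don't change that 9/10; it is now spread over the 2 remaining unopened envelopes.
P(win by switching) = (9/10) · (1/2) = 9/20 ≈ 0.4500.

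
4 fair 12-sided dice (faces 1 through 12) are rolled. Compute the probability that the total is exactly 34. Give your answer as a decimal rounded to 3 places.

There are 12^4 = 20736 equally likely outcomes.
The number of ordered 4-tuples from {1,…,12} summing to 34 is 640.
P(sum = 34) = 640/20736 = 5/162 ≈ 0.031.

0.031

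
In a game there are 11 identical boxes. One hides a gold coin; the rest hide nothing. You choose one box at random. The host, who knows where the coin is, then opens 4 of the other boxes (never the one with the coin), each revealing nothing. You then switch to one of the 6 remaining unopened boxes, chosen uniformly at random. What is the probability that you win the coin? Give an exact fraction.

Your original box holds the coin with probability 1/11, so the other 10 collectively hold it with probability 10/11.
The host can always find 4 empty boxes to open, so the reveals don't change that 10/11; it is now spread over the 6 remaining unopened boxes.
P(win by switching) = (10/11) · (1/6) = 5/33.

5/33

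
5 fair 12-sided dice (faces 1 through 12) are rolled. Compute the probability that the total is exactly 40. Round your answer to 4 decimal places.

0.0328

There are 12^5 = 248832 equally likely outcomes.
The number of ordered 5-tuples from {1,…,12} summing to 40 is 8151.
P(sum = 40) = 8151/248832 = 2717/82944 ≈ 0.0328.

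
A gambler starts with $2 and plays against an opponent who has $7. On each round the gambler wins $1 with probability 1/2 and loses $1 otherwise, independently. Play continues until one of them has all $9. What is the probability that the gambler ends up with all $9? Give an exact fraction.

2/9

With a fair step, P(i) = ½P(i−1) + ½P(i+1) with P(0)=0, P(9)=1 has the linear solution P(i) = i/9.
P(2) = 2/9.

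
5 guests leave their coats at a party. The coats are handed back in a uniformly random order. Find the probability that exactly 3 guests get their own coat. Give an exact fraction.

1/12

Choose which 3 of the 5 are fixed: C(5,3) = 10 ways.
The remaining 2 must have no fixed point: D(2) = 1.
P = 10·1/120 = 1/12.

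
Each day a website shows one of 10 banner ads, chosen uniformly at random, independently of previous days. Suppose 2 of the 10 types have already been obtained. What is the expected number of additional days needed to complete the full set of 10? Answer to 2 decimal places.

Starting from 2 distinct types, each trial gives a new one with probability (10−i)/10 when i types are held, so the wait for the next new type is 10/(10−i).
E = 10/8 + 10/7 + 10/6 + 10/5 + 10/4 + 10/3 + 10/2 + 10/1 = 761/28 ≈ 27.18.

27.18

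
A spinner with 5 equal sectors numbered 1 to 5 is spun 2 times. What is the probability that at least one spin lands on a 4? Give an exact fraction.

9/25

P(no spin lands on a 4) = (4/5)^2 = 16/25.
P(at least one) = 1 − 16/25 = 9/25.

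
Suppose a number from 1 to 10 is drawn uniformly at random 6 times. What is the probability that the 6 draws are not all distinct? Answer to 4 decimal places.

P(all 6 different) = 10/10 · 9/10 · ··· · 5/10 ≈ 0.1512.
P(at least two equal) = 1 − 0.1512 = 0.8488.

0.8488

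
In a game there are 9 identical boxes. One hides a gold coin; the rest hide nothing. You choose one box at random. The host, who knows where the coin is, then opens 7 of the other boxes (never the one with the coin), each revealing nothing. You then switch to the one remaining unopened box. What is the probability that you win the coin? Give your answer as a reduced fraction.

Your original box holds the coin with probability 1/9, so the other 8 collectively hold it with probability 8/9.
The host can always find 7 empty boxes to open, so the reveals don't change that 8/9; it is now spread over the 1 remaining unopened box.
P(win by switching) = (8/9) · (1/1) = 8/9.

8/9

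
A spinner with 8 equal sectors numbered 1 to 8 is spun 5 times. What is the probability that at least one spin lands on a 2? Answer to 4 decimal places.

P(no spin lands on a 2) = (7/8)^5 ≈ 0.5129.
P(at least one) = 1 − 0.5129 = 0.4871.

0.4871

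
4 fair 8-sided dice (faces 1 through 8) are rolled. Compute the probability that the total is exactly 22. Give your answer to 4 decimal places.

0.0601

There are 8^4 = 4096 equally likely outcomes.
The number of ordered 4-tuples from {1,…,8} summing to 22 is 246.
P(sum = 22) = 246/4096 = 123/2048 ≈ 0.0601.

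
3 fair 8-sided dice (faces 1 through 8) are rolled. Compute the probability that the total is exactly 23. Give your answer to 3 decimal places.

0.006

There are 8^3 = 512 equally likely outcomes.
The number of ordered 3-tuples from {1,…,8} summing to 23 is 3.
P(sum = 23) = 3/512 ≈ 0.006.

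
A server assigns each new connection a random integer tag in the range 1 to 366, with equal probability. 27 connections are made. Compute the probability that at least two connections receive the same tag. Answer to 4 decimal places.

It's easier to compute the probability that all 27 are distinct.
P(all distinct) = 366/366 · 365/366 · ··· · 340/366 ≈ 0.3742.
So the probability of at least one match is 1 − 0.3742 = 0.6258.

0.6258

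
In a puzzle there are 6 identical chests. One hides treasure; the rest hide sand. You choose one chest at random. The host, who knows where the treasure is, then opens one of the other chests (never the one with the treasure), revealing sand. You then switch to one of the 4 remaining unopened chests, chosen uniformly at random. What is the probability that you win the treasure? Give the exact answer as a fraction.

5/24

Your original chest holds the treasure with probability 1/6, so the other 5 collectively hold it with probability 5/6.
The host can always find an empty chest to open, so this doesn't change that 5/6; it is now spread over the 4 remaining unopened chests.
P(win by switching) = (5/6) · (1/4) = 5/24.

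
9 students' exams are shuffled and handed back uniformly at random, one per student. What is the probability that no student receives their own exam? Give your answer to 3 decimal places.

This is the derangement probability: permutations of 9 with no fixed point.
D(9) = 9! · (1 − 1/1! + 1/2! − ··· + (−1)^9/9!) = 133496.
P = 133496/362880 = 16687/45360 ≈ 0.368.

0.368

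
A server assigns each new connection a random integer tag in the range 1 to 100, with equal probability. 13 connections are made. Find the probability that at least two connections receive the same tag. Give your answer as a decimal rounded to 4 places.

0.5572

It's easier to compute the probability that all 13 are distinct.
P(all distinct) = 100/100 · 99/100 · ··· · 88/100 ≈ 0.4428.
So the probability of at least one match is 1 − 0.4428 = 0.5572.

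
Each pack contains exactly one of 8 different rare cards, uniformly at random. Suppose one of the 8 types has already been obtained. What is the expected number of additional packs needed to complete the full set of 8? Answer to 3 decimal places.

Starting from 1 distinct type, each trial gives a new one with probability (8−i)/8 when i types are held, so the wait for the next new type is 8/(8−i).
E = 8/7 + 8/6 + 8/5 + 8/4 + 8/3 + 8/2 + 8/1 = 726/35 ≈ 20.743.

20.743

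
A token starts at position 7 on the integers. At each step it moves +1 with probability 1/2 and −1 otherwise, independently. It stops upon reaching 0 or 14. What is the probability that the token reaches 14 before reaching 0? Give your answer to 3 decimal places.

With a fair step, P(i) = ½P(i−1) + ½P(i+1) with P(0)=0, P(14)=1 has the linear solution P(i) = i/14.
P(7) = 7/14 = 1/2 ≈ 0.500.

0.500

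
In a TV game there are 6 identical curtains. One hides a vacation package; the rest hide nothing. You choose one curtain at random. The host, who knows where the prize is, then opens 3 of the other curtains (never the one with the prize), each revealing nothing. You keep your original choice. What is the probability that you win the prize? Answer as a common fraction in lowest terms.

1/6

The host can always open 3 empty curtains regardless of your choice, so the reveals give no information about your original curtain.
P(win by staying) = 1/6.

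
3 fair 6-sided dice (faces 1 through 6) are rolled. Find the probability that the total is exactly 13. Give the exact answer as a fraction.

There are 6^3 = 216 equally likely outcomes.
The number of ordered 3-tuples from {1,…,6} summing to 13 is 21.
P(sum = 13) = 21/216 = 7/72.

7/72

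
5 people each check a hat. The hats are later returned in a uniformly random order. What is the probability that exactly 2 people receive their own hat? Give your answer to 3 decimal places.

Choose which 2 of the 5 are fixed: C(5,2) = 10 ways.
The remaining 3 must have no fixed point: D(3) = 2.
P = 10·2/120 = 1/6 ≈ 0.167.

0.167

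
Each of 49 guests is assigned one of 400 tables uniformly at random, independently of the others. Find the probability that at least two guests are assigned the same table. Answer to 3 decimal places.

It's easier to compute the probability that all 49 are distinct.
P(all distinct) = 400/400 · 399/400 · ··· · 352/400 ≈ 0.047.
So the probability of at least one match is 1 − 0.047 = 0.953.

0.953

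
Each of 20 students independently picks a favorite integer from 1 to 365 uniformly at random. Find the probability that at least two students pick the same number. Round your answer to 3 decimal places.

0.411

It's easier to compute the probability that all 20 are distinct.
P(all distinct) = 365/365 · 364/365 · ··· · 346/365 ≈ 0.589.
So the probability of at least one match is 1 − 0.589 = 0.411.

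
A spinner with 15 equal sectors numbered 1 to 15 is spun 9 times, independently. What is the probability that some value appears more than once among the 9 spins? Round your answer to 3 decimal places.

P(all 9 different) = 15/15 · 14/15 · ··· · 7/15 ≈ 0.047.
P(at least two equal) = 1 − 0.047 = 0.953.

0.953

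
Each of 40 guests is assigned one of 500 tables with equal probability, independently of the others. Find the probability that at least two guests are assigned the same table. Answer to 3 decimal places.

It's easier to compute the probability that all 40 are distinct.
P(all distinct) = 500/500 · 499/500 · ··· · 461/500 ≈ 0.201.
So the probability of at least one match is 1 − 0.201 = 0.799.

0.799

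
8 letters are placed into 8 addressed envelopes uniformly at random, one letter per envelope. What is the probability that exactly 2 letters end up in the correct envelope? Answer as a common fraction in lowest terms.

53/288

Choose which 2 of the 8 are fixed: C(8,2) = 28 ways.
The remaining 6 must have no fixed point: D(6) = 265.
P = 28·265/40320 = 53/288.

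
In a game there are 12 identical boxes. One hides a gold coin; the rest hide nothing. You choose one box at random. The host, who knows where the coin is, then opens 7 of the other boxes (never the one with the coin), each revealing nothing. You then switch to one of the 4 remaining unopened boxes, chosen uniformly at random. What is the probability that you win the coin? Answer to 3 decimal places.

0.229

Your original box holds the coin with probability 1/12, so the other 11 collectively hold it with probability 11/12.
The host can always find 7 empty boxes to open, so the reveals don't change that 11/12; it is now spread over the 4 remaining unopened boxes.
P(win by switching) = (11/12) · (1/4) = 11/48 ≈ 0.229.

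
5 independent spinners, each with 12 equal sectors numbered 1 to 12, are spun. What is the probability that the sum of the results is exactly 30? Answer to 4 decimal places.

0.0478

There are 12^5 = 248832 equally likely outcomes.
The number of ordered 5-tuples from {1,…,12} summing to 30 is 11901.
P(sum = 30) = 11901/248832 = 3967/82944 ≈ 0.0478.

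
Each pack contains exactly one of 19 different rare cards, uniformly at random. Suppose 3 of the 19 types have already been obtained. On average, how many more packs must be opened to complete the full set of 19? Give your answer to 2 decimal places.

Starting from 3 distinct types, each trial gives a new one with probability (19−i)/19 when i types are held, so the wait for the next new type is 19/(19−i).
E = 19/16 + 19/15 + 19/14 + 19/13 + 19/12 + 19/11 + 19/10 + 19/9 + 19/8 + 19/7 + 19/6 + 19/5 + 19/4 + 19/3 + 19/2 + 19/1 = 46294621/720720 ≈ 64.23.

64.23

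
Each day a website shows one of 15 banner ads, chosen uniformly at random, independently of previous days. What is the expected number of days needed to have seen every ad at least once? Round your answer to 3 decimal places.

After i distinct types are collected, each trial gives a new one with probability (15−i)/15, so the expected wait for the next new type is 15/(15−i).
E = 15/15 + 15/14 + 15/13 + 15/12 + 15/11 + 15/10 + 15/9 + 15/8 + 15/7 + 15/6 + 15/5 + 15/4 + 15/3 + 15/2 + 15/1 = 1195757/24024 ≈ 49.773.

49.773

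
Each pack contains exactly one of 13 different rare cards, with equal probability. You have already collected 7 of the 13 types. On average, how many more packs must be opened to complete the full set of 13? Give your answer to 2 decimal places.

Starting from 7 distinct types, each trial gives a new one with probability (13−i)/13 when i types are held, so the wait for the next new type is 13/(13−i).
E = 13/6 + 13/5 + 13/4 + 13/3 + 13/2 + 13/1 = 637/20 ≈ 31.85.

31.85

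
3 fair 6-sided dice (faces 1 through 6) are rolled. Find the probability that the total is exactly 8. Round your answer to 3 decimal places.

0.097

There are 6^3 = 216 equally likely outcomes.
The number of ordered 3-tuples from {1,…,6} summing to 8 is 21.
P(sum = 8) = 21/216 = 7/72 ≈ 0.097.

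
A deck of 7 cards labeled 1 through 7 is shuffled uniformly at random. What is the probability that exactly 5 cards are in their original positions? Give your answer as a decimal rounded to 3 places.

0.004

Choose which 5 of the 7 are fixed: C(7,5) = 21 ways.
The remaining 2 must have no fixed point: D(2) = 1.
P = 21·1/5040 = 1/240 ≈ 0.004.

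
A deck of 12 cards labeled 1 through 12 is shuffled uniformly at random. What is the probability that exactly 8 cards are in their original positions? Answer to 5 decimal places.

0.00001

Choose which 8 of the 12 are fixed: C(12,8) = 495 ways.
The remaining 4 must have no fixed point: D(4) = 9.
P = 495·9/479001600 = 1/107520 ≈ 0.00001.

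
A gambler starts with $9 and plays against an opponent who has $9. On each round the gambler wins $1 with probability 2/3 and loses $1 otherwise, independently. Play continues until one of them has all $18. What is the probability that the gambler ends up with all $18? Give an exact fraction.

Let r = q/p = (1/3)/(2/3) = 1/2. The recurrence P(i) = p·P(i+1) + q·P(i−1) with P(0)=0, P(18)=1 gives P(i) = (1 − r^i)/(1 − r^18).
P(9) = (1 − (1/2)^9) / (1 − (1/2)^18) = 512/513.

512/513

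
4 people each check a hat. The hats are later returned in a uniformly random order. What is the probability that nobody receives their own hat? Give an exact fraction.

3/8

This is the derangement probability: permutations of 4 with no fixed point.
D(4) = 4! · (1 − 1/1! + 1/2! − ··· + (−1)^4/4!) = 9.
P = 9/24 = 3/8.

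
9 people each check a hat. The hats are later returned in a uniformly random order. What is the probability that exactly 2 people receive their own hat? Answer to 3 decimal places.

Choose which 2 of the 9 are fixed: C(9,2) = 36 ways.
The remaining 7 must have no fixed point: D(7) = 1854.
P = 36·1854/362880 = 103/560 ≈ 0.184.

0.184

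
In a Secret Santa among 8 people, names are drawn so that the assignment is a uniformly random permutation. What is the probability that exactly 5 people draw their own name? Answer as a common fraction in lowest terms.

Choose which 5 of the 8 are fixed: C(8,5) = 56 ways.
The remaining 3 must have no fixed point: D(3) = 2.
P = 56·2/40320 = 1/360.

1/360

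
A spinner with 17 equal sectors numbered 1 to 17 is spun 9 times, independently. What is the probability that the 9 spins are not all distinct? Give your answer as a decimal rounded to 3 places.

P(all 9 different) = 17/17 · 16/17 · ··· · 9/17 ≈ 0.074.
P(at least two equal) = 1 − 0.074 = 0.926.

0.926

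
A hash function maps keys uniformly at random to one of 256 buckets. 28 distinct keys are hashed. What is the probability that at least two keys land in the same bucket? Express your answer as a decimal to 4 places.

0.7840

It's easier to compute the probability that all 28 are distinct.
P(all distinct) = 256/256 · 255/256 · ··· · 229/256 ≈ 0.2160.
So the probability of at least one match is 1 − 0.2160 = 0.7840.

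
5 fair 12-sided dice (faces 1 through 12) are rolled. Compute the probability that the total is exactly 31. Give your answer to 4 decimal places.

0.0493

There are 12^5 = 248832 equally likely outcomes.
The number of ordered 5-tuples from {1,…,12} summing to 31 is 12255.
P(sum = 31) = 12255/248832 = 4085/82944 ≈ 0.0493.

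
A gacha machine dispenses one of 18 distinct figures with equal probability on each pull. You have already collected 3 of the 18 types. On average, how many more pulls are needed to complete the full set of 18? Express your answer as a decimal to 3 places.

59.728

Starting from 3 distinct types, each trial gives a new one with probability (18−i)/18 when i types are held, so the wait for the next new type is 18/(18−i).
E = 18/15 + 18/14 + 18/13 + 18/12 + 18/11 + 18/10 + 18/9 + 18/8 + 18/7 + 18/6 + 18/5 + 18/4 + 18/3 + 18/2 + 18/1 = 1195757/20020 ≈ 59.728.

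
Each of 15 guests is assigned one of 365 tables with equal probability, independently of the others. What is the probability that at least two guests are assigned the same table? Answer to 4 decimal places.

It's easier to compute the probability that all 15 are distinct.
P(all distinct) = 365/365 · 364/365 · ··· · 351/365 ≈ 0.7471.
So the probability of at least one match is 1 − 0.7471 = 0.2529.

0.2529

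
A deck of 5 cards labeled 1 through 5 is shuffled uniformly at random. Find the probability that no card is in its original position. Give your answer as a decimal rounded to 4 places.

This is the derangement probability: permutations of 5 with no fixed point.
D(5) = 5! · (1 − 1/1! + 1/2! − ··· + (−1)^5/5!) = 44.
P = 44/120 = 11/30 ≈ 0.3667.

0.3667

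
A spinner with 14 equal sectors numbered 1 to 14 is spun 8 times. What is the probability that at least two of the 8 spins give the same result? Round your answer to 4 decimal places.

0.9180

P(all 8 different) = 14/14 · 13/14 · ··· · 7/14 ≈ 0.0820.
P(at least two equal) = 1 − 0.0820 = 0.9180.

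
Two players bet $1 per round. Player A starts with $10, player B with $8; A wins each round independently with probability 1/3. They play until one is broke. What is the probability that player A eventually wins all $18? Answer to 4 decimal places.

0.0039

Let r = q/p = (2/3)/(1/3) = 2. The recurrence P(i) = p·P(i+1) + q·P(i−1) with P(0)=0, P(18)=1 gives P(i) = (1 − r^i)/(1 − r^18).
P(10) = (1 − (2)^10) / (1 − (2)^18) = 341/87381 ≈ 0.0039.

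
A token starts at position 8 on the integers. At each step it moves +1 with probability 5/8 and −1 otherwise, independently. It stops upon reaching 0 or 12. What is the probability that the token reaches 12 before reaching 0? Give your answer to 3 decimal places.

0.985

Let r = q/p = (3/8)/(5/8) = 3/5. The recurrence P(i) = p·P(i+1) + q·P(i−1) with P(0)=0, P(12)=1 gives P(i) = (1 − r^i)/(1 − r^12).
P(8) = (1 − (3/5)^8) / (1 − (3/5)^12) = 441250/447811 ≈ 0.985.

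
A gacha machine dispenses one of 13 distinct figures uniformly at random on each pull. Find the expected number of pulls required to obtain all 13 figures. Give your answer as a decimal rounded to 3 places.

41.342

After i distinct types are collected, each trial gives a new one with probability (13−i)/13, so the expected wait for the next new type is 13/(13−i).
E = 13/13 + 13/12 + 13/11 + 13/10 + 13/9 + 13/8 + 13/7 + 13/6 + 13/5 + 13/4 + 13/3 + 13/2 + 13/1 = 1145993/27720 ≈ 41.342.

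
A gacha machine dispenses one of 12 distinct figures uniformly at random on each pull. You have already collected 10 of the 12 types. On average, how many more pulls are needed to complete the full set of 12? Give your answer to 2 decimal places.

18.00

Starting from 10 distinct types, each trial gives a new one with probability (12−i)/12 when i types are held, so the wait for the next new type is 12/(12−i).
E = 12/2 + 12/1 = 18 ≈ 18.00.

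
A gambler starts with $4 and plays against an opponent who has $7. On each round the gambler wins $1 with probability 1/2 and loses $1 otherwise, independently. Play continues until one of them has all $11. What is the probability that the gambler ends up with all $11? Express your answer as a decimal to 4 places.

With a fair step, P(i) = ½P(i−1) + ½P(i+1) with P(0)=0, P(11)=1 has the linear solution P(i) = i/11.
P(4) = 4/11 ≈ 0.3636.

0.3636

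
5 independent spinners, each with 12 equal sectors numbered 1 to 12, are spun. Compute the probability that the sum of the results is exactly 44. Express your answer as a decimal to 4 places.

There are 12^5 = 248832 equally likely outcomes.
The number of ordered 5-tuples from {1,…,12} summing to 44 is 4495.
P(sum = 44) = 4495/248832 ≈ 0.0181.

0.0181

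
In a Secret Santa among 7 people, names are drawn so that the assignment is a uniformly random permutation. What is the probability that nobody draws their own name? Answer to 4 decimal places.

0.3679

This is the derangement probability: permutations of 7 with no fixed point.
D(7) = 7! · (1 − 1/1! + 1/2! − ··· + (−1)^7/7!) = 1854.
P = 1854/5040 = 103/280 ≈ 0.3679.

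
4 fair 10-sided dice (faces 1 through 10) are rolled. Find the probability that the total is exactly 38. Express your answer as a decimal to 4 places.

There are 10^4 = 10000 equally likely outcomes.
The number of ordered 4-tuples from {1,…,10} summing to 38 is 10.
P(sum = 38) = 10/10000 = 1/1000 ≈ 0.0010.

0.0010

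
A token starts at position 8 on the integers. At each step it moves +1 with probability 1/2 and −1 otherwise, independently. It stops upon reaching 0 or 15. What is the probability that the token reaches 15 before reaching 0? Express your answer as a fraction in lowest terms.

8/15

With a fair step, P(i) = ½P(i−1) + ½P(i+1) with P(0)=0, P(15)=1 has the linear solution P(i) = i/15.
P(8) = 8/15.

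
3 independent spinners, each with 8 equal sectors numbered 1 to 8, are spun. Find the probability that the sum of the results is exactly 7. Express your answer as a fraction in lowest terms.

There are 8^3 = 512 equally likely outcomes.
The number of ordered 3-tuples from {1,…,8} summing to 7 is 15.
P(sum = 7) = 15/512.

15/512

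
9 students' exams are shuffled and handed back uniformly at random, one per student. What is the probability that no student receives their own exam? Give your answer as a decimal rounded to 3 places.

0.368

This is the derangement probability: permutations of 9 with no fixed point.
D(9) = 9! · (1 − 1/1! + 1/2! − ··· + (−1)^9/9!) = 133496.
P = 133496/362880 = 16687/45360 ≈ 0.368.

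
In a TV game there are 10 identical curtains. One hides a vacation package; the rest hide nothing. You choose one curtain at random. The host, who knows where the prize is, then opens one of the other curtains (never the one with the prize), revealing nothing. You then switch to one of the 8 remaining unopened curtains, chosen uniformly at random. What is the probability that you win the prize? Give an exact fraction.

Your original curtain holds the prize with probability 1/10, so the other 9 collectively hold it with probability 9/10.
The host can always find an empty curtain to open, so this doesn't change that 9/10; it is now spread over the 8 remaining unopened curtains.
P(win by switching) = (9/10) · (1/8) = 9/80.

9/80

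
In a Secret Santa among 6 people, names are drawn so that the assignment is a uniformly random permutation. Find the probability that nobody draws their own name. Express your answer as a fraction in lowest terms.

This is the derangement probability: permutations of 6 with no fixed point.
D(6) = 6! · (1 − 1/1! + 1/2! − ··· + (−1)^6/6!) = 265.
P = 265/720 = 53/144.

53/144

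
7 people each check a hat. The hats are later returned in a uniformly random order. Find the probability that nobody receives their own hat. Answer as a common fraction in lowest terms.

This is the derangement probability: permutations of 7 with no fixed point.
D(7) = 7! · (1 − 1/1! + 1/2! − ··· + (−1)^7/7!) = 1854.
P = 1854/5040 = 103/280.

103/280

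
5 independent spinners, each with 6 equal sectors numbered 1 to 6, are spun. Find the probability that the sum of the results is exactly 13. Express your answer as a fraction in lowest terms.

35/648

There are 6^5 = 7776 equally likely outcomes.
The number of ordered 5-tuples from {1,…,6} summing to 13 is 420.
P(sum = 13) = 420/7776 = 35/648.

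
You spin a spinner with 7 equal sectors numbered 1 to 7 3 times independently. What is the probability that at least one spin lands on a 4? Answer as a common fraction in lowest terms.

P(no spin lands on a 4) = (6/7)^3 = 216/343.
P(at least one) = 1 − 216/343 = 127/343.

127/343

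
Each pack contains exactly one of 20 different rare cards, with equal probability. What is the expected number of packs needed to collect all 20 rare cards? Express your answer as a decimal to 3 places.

71.955

After i distinct types are collected, each trial gives a new one with probability (20−i)/20, so the expected wait for the next new type is 20/(20−i).
E = 20/20 + 20/19 + 20/18 + 20/17 + 20/16 + 20/15 + 20/14 + 20/13 + 20/12 + 20/11 + 20/10 + 20/9 + 20/8 + 20/7 + 20/6 + 20/5 + 20/4 + 20/3 + 20/2 + 20/1 = 279175675/3879876 ≈ 71.955.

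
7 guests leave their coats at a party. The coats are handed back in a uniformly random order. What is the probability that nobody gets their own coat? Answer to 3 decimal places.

0.368

This is the derangement probability: permutations of 7 with no fixed point.
D(7) = 7! · (1 − 1/1! + 1/2! − ··· + (−1)^7/7!) = 1854.
P = 1854/5040 = 103/280 ≈ 0.368.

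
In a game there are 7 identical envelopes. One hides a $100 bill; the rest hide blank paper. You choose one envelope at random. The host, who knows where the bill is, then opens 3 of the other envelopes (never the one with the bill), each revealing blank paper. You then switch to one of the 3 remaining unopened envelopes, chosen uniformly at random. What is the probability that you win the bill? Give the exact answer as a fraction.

2/7

Your original envelope holds the bill with probability 1/7, so the other 6 collectively hold it with probability 6/7.
The host can always find 3 empty envelopes to open, so the reveals don't change that 6/7; it is now spread over the 3 remaining unopened envelopes.
P(win by switching) = (6/7) · (1/3) = 2/7.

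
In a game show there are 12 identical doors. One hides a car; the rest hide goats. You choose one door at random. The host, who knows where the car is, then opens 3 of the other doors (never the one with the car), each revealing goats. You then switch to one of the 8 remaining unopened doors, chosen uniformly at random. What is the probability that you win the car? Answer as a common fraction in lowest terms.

Your original door holds the car with probability 1/12, so the other 11 collectively hold it with probability 11/12.
The host can always find 3 empty doors to open, so the reveals don't change that 11/12; it is now spread over the 8 remaining unopened doors.
P(win by switching) = (11/12) · (1/8) = 11/96.

11/96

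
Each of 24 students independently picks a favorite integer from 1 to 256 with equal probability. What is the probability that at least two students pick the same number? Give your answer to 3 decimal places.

0.671

It's easier to compute the probability that all 24 are distinct.
P(all distinct) = 256/256 · 255/256 · ··· · 233/256 ≈ 0.329.
So the probability of at least one match is 1 − 0.329 = 0.671.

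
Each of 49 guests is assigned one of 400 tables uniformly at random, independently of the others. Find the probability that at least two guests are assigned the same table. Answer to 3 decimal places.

It's easier to compute the probability that all 49 are distinct.
P(all distinct) = 400/400 · 399/400 · ··· · 352/400 ≈ 0.047.
So the probability of at least one match is 1 − 0.047 = 0.953.

0.953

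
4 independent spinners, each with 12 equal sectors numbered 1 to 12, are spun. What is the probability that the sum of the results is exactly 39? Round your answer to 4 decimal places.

There are 12^4 = 20736 equally likely outcomes.
The number of ordered 4-tuples from {1,…,12} summing to 39 is 220.
P(sum = 39) = 220/20736 = 55/5184 ≈ 0.0106.

0.0106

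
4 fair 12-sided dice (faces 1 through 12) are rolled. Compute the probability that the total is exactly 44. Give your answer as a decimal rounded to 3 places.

0.002

There are 12^4 = 20736 equally likely outcomes.
The number of ordered 4-tuples from {1,…,12} summing to 44 is 35.
P(sum = 44) = 35/20736 ≈ 0.002.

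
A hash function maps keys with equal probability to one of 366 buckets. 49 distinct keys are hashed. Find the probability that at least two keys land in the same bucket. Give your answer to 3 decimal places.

It's easier to compute the probability that all 49 are distinct.
P(all distinct) = 366/366 · 365/366 · ··· · 318/366 ≈ 0.035.
So the probability of at least one match is 1 − 0.035 = 0.965.

0.965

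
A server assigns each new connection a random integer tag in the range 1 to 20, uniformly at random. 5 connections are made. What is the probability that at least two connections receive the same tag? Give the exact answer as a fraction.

It's easier to compute the probability that all 5 are distinct.
P(all distinct) = 20/20 · 19/20 · ··· · 16/20 = 2907/5000.
So the probability of at least one match is 1 − 2907/5000 = 2093/5000.

2093/5000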